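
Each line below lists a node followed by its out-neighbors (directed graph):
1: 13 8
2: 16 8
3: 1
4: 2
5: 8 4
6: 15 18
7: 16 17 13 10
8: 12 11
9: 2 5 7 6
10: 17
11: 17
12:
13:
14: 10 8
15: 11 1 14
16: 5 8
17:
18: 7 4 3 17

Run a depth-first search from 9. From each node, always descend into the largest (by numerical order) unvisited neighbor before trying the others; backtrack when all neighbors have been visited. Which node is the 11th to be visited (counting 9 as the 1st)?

Visit 9
9 → 7
7 → 17
7 → 16
16 → 8
8 → 12
8 → 11
16 → 5
5 → 4
4 → 2
7 → 13
7 → 10
9 → 6
6 → 18
18 → 3
3 → 1
6 → 15
15 → 14

Visit order: 9, 7, 17, 16, 8, 12, 11, 5, 4, 2, 13, 10, 6, 18, 3, 1, 15, 14

13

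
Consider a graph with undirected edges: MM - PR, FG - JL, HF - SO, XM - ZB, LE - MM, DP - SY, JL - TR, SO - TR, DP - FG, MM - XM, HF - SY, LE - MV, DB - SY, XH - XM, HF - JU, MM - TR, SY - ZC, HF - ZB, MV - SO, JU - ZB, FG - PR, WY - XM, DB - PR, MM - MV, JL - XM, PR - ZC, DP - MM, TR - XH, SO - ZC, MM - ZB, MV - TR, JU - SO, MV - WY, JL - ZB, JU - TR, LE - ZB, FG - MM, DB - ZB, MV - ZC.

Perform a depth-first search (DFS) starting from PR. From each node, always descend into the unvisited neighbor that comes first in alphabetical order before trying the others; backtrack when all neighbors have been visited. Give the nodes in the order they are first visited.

Visit PR
PR → DB
DB → SY
SY → DP
DP → FG
FG → JL
JL → TR
TR → JU
JU → HF
HF → SO
SO → MV
MV → LE
LE → MM
MM → XM
XM → WY
XM → XH
XM → ZB
MV → ZC

PR, DB, SY, DP, FG, JL, TR, JU, HF, SO, MV, LE, MM, XM, WY, XH, ZB, ZC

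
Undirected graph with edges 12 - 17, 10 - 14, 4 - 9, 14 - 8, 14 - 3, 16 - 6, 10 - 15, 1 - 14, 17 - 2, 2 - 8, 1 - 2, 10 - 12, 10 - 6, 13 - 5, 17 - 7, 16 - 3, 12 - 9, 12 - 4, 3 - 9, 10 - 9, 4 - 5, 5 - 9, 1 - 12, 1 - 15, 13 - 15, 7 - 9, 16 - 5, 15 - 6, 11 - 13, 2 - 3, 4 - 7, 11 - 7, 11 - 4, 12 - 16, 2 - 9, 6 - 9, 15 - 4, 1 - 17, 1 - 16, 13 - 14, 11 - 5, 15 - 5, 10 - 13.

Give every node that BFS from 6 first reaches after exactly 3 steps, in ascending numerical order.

Level 0: 6
Level 1: 9, 10, 15, 16
Level 2: 1, 2, 3, 4, 5, 7, 12, 13, 14
Level 3: 8, 11, 17

8, 11, 17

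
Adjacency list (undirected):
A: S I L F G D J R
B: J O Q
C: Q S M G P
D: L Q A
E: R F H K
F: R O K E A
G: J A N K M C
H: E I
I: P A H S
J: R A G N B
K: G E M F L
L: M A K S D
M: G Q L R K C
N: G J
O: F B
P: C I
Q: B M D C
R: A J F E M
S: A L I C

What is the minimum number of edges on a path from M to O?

3

Level 0: M
Level 1: C, G, K, L, Q, R
Level 2: A, B, D, E, F, J, N, P, S
Level 3: H, I, O
O first appears at level 3.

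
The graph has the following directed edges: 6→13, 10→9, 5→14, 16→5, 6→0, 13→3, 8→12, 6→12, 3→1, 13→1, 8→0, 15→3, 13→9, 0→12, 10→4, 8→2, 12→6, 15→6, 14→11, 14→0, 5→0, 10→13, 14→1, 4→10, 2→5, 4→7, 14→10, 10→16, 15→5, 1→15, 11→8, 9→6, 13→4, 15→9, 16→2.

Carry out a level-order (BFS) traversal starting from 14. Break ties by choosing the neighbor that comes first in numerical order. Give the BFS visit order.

14 -> 0 -> 1 -> 10 -> 11 -> 12 -> 15 -> 4 -> 9 -> 13 -> 16 -> 8 -> 6 -> 3 -> 5 -> 7 -> 2

Visit 14; enqueue 0, 1, 10, 11 → queue [0, 1, 10, 11]
Visit 0; enqueue 12 → queue [1, 10, 11, 12]
Visit 1; enqueue 15 → queue [10, 11, 12, 15]
Visit 10; enqueue 4, 9, 13, 16 → queue [11, 12, 15, 4, 9, 13, 16]
Visit 11; enqueue 8 → queue [12, 15, 4, 9, 13, 16, 8]
Visit 12; enqueue 6 → queue [15, 4, 9, 13, 16, 8, 6]
Visit 15; enqueue 3, 5 → queue [4, 9, 13, 16, 8, 6, 3, 5]
Visit 4; enqueue 7 → queue [9, 13, 16, 8, 6, 3, 5, 7]
Visit 9 → queue [13, 16, 8, 6, 3, 5, 7]
Visit 13 → queue [16, 8, 6, 3, 5, 7]
Visit 16; enqueue 2 → queue [8, 6, 3, 5, 7, 2]
Visit 8 → queue [6, 3, 5, 7, 2]
Visit 6 → queue [3, 5, 7, 2]
Visit 3 → queue [5, 7, 2]
Visit 5 → queue [7, 2]
Visit 7 → queue [2]
Visit 2 → queue []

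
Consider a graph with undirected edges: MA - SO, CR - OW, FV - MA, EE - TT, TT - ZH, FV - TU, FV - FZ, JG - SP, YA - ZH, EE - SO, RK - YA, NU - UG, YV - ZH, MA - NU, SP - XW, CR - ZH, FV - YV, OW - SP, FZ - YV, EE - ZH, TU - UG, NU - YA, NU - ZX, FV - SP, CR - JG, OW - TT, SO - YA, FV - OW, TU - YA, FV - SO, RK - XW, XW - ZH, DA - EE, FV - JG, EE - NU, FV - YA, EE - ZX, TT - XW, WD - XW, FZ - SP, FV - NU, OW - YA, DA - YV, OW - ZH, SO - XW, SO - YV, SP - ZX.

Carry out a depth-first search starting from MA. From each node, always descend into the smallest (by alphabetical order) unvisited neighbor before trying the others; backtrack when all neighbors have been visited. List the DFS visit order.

Visit MA
MA → FV
FV → FZ
FZ → SP
SP → JG
JG → CR
CR → OW
OW → TT
TT → EE
EE → DA
DA → YV
YV → SO
SO → XW
XW → RK
RK → YA
YA → NU
NU → UG
UG → TU
NU → ZX
YA → ZH
XW → WD

MA FV FZ SP JG CR OW TT EE DA YV SO XW RK YA NU UG TU ZX ZH WD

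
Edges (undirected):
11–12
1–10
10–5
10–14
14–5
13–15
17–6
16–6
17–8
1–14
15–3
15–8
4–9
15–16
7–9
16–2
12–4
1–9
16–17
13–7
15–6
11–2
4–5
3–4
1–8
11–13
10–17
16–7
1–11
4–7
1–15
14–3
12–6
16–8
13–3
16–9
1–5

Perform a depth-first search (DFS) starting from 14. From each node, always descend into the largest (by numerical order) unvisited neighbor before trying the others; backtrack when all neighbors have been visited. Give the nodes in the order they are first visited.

14, 10, 17, 16, 15, 13, 11, 12, 6, 4, 9, 7, 1, 8, 5, 3, 2

Visit 14
14 → 10
10 → 17
17 → 16
16 → 15
15 → 13
13 → 11
11 → 12
12 → 6
12 → 4
4 → 9
9 → 7
9 → 1
1 → 8
1 → 5
4 → 3
11 → 2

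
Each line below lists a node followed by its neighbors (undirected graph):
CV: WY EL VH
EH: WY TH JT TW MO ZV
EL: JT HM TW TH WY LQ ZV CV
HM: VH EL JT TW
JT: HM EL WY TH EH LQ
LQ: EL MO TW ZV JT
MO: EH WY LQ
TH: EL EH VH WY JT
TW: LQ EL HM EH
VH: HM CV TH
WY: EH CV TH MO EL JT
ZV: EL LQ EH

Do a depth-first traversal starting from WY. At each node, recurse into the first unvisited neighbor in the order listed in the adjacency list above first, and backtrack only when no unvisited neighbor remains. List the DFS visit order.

Visit WY
WY → EH
EH → TH
TH → EL
EL → JT
JT → HM
HM → VH
VH → CV
HM → TW
TW → LQ
LQ → MO
LQ → ZV

WY, EH, TH, EL, JT, HM, VH, CV, TW, LQ, MO, ZV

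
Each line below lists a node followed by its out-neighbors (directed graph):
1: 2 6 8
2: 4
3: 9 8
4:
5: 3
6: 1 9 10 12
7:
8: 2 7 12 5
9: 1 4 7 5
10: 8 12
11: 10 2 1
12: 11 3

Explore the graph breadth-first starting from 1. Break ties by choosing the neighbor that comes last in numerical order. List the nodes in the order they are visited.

1 → 8 → 6 → 2 → 12 → 7 → 5 → 10 → 9 → 4 → 11 → 3

Visit 1; enqueue 8, 6, 2 → queue [8, 6, 2]
Visit 8; enqueue 12, 7, 5 → queue [6, 2, 12, 7, 5]
Visit 6; enqueue 10, 9 → queue [2, 12, 7, 5, 10, 9]
Visit 2; enqueue 4 → queue [12, 7, 5, 10, 9, 4]
Visit 12; enqueue 11, 3 → queue [7, 5, 10, 9, 4, 11, 3]
Visit 7 → queue [5, 10, 9, 4, 11, 3]
Visit 5 → queue [10, 9, 4, 11, 3]
Visit 10 → queue [9, 4, 11, 3]
Visit 9 → queue [4, 11, 3]
Visit 4 → queue [11, 3]
Visit 11 → queue [3]
Visit 3 → queue []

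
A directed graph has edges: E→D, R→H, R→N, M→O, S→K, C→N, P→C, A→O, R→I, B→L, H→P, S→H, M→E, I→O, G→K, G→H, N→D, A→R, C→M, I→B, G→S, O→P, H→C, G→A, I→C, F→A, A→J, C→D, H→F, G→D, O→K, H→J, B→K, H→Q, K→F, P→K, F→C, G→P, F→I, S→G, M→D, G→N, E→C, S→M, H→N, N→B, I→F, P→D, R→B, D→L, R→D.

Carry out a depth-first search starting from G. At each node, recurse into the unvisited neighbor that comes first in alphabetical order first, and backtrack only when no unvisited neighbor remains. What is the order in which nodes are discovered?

G A J O K F C D L M E N B I P R H Q S

Visit G
G → A
A → J
A → O
O → K
K → F
F → C
C → D
D → L
C → M
M → E
C → N
N → B
F → I
O → P
A → R
R → H
H → Q
G → S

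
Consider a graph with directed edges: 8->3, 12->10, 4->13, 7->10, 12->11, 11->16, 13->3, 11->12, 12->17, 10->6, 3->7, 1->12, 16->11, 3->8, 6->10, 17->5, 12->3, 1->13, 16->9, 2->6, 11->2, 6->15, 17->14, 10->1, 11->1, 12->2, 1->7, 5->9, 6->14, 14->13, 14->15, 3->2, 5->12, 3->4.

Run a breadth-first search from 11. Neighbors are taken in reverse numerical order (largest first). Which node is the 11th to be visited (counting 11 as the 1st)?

Visit 11; enqueue 16, 12, 2, 1 → queue [16, 12, 2, 1]
Visit 16; enqueue 9 → queue [12, 2, 1, 9]
Visit 12; enqueue 17, 10, 3 → queue [2, 1, 9, 17, 10, 3]
Visit 2; enqueue 6 → queue [1, 9, 17, 10, 3, 6]
Visit 1; enqueue 13, 7 → queue [9, 17, 10, 3, 6, 13, 7]
Visit 9 → queue [17, 10, 3, 6, 13, 7]
Visit 17; enqueue 14, 5 → queue [10, 3, 6, 13, 7, 14, 5]
Visit 10 → queue [3, 6, 13, 7, 14, 5]
Visit 3; enqueue 8, 4 → queue [6, 13, 7, 14, 5, 8, 4]
Visit 6; enqueue 15 → queue [13, 7, 14, 5, 8, 4, 15]
Visit 13 → queue [7, 14, 5, 8, 4, 15]
Visit 7 → queue [14, 5, 8, 4, 15]
Visit 14 → queue [5, 8, 4, 15]
Visit 5 → queue [8, 4, 15]
Visit 8 → queue [4, 15]
Visit 4 → queue [15]
Visit 15 → queue []

Visit order: 11, 16, 12, 2, 1, 9, 17, 10, 3, 6, 13, 7, 14, 5, 8, 4, 15

13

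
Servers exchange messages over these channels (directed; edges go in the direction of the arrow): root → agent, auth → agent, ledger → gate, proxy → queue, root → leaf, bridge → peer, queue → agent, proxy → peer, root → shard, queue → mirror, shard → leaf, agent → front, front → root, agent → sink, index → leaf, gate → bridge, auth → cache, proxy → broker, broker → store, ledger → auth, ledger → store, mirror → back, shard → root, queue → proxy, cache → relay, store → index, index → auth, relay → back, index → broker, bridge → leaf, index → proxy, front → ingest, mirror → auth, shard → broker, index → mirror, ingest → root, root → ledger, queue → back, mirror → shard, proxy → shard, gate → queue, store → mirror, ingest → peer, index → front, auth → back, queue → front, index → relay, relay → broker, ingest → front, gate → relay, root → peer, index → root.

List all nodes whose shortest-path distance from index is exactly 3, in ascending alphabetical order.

gate, sink

Level 0: index
Level 1: auth, broker, front, leaf, mirror, proxy, relay, root
Level 2: agent, back, cache, ingest, ledger, peer, queue, shard, store
Level 3: gate, sink
Level 4: bridge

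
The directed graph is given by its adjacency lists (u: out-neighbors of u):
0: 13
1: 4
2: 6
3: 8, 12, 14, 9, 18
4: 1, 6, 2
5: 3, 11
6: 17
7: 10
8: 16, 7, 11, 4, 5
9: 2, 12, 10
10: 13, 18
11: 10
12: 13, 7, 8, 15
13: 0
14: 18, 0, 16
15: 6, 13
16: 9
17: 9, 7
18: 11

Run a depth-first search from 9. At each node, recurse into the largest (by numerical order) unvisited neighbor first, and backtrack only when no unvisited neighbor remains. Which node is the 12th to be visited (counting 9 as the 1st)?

8

Visit 9
9 → 12
12 → 15
15 → 13
13 → 0
15 → 6
6 → 17
17 → 7
7 → 10
10 → 18
18 → 11
12 → 8
8 → 16
8 → 5
5 → 3
3 → 14
8 → 4
4 → 2
4 → 1

Visit order: 9, 12, 15, 13, 0, 6, 17, 7, 10, 18, 11, 8, 16, 5, 3, 14, 4, 2, 1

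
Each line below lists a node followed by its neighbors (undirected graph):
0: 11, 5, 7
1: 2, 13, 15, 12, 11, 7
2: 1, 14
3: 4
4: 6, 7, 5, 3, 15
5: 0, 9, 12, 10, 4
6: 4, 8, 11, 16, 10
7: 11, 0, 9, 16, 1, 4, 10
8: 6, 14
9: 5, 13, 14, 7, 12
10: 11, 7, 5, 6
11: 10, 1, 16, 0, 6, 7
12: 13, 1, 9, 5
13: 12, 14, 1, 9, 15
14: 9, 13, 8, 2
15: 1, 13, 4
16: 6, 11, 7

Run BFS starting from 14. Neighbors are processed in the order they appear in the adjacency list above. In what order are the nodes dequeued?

Visit 14; enqueue 9, 13, 8, 2 → queue [9, 13, 8, 2]
Visit 9; enqueue 5, 7, 12 → queue [13, 8, 2, 5, 7, 12]
Visit 13; enqueue 1, 15 → queue [8, 2, 5, 7, 12, 1, 15]
Visit 8; enqueue 6 → queue [2, 5, 7, 12, 1, 15, 6]
Visit 2 → queue [5, 7, 12, 1, 15, 6]
Visit 5; enqueue 0, 10, 4 → queue [7, 12, 1, 15, 6, 0, 10, 4]
Visit 7; enqueue 11, 16 → queue [12, 1, 15, 6, 0, 10, 4, 11, 16]
Visit 12 → queue [1, 15, 6, 0, 10, 4, 11, 16]
Visit 1 → queue [15, 6, 0, 10, 4, 11, 16]
Visit 15 → queue [6, 0, 10, 4, 11, 16]
Visit 6 → queue [0, 10, 4, 11, 16]
Visit 0 → queue [10, 4, 11, 16]
Visit 10 → queue [4, 11, 16]
Visit 4; enqueue 3 → queue [11, 16, 3]
Visit 11 → queue [16, 3]
Visit 16 → queue [3]
Visit 3 → queue []

14 -> 9 -> 13 -> 8 -> 2 -> 5 -> 7 -> 12 -> 1 -> 15 -> 6 -> 0 -> 10 -> 4 -> 11 -> 16 -> 3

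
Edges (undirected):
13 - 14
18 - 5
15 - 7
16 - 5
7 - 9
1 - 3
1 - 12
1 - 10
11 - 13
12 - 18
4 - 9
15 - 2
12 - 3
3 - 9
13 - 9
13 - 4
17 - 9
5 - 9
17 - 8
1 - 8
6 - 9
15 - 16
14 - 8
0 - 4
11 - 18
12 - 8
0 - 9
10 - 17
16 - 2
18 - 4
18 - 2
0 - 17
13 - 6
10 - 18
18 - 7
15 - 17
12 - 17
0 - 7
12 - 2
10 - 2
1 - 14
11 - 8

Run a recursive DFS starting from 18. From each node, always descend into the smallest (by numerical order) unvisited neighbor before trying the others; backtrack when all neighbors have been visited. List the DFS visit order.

18, 2, 10, 1, 3, 9, 0, 4, 13, 6, 11, 8, 12, 17, 15, 7, 16, 5, 14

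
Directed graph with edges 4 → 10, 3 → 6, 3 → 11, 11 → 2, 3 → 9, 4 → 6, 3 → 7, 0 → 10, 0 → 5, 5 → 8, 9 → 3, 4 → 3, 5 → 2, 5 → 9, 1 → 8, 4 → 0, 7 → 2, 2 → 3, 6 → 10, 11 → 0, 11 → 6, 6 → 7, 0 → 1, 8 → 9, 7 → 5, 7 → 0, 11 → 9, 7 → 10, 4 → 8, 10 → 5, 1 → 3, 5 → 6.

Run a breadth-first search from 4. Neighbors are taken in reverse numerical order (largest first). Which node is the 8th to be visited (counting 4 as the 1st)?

Visit 4; enqueue 10, 8, 6, 3, 0 → queue [10, 8, 6, 3, 0]
Visit 10; enqueue 5 → queue [8, 6, 3, 0, 5]
Visit 8; enqueue 9 → queue [6, 3, 0, 5, 9]
Visit 6; enqueue 7 → queue [3, 0, 5, 9, 7]
Visit 3; enqueue 11 → queue [0, 5, 9, 7, 11]
Visit 0; enqueue 1 → queue [5, 9, 7, 11, 1]
Visit 5; enqueue 2 → queue [9, 7, 11, 1, 2]
Visit 9 → queue [7, 11, 1, 2]
Visit 7 → queue [11, 1, 2]
Visit 11 → queue [1, 2]
Visit 1 → queue [2]
Visit 2 → queue []

Visit order: 4, 10, 8, 6, 3, 0, 5, 9, 7, 11, 1, 2

9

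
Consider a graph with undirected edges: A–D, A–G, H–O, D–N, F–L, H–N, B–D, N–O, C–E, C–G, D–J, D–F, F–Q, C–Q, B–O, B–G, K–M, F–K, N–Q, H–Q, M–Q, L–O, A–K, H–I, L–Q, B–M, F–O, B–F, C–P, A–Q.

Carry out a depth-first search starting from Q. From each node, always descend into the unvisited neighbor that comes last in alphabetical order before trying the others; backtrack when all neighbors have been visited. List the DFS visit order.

Visit Q
Q → N
N → O
O → L
L → F
F → K
K → M
M → B
B → G
G → C
C → P
C → E
G → A
A → D
D → J
O → H
H → I

Q → N → O → L → F → K → M → B → G → C → P → E → A → D → J → H → I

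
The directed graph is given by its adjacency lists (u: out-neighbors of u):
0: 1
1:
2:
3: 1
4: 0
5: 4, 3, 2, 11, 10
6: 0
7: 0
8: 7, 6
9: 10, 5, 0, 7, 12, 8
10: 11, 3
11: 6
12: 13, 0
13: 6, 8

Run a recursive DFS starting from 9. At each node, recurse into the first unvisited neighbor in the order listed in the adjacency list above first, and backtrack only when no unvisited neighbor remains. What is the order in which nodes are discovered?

9, 10, 11, 6, 0, 1, 3, 5, 4, 2, 7, 12, 13, 8

Visit 9
9 → 10
10 → 11
11 → 6
6 → 0
0 → 1
10 → 3
9 → 5
5 → 4
5 → 2
9 → 7
9 → 12
12 → 13
13 → 8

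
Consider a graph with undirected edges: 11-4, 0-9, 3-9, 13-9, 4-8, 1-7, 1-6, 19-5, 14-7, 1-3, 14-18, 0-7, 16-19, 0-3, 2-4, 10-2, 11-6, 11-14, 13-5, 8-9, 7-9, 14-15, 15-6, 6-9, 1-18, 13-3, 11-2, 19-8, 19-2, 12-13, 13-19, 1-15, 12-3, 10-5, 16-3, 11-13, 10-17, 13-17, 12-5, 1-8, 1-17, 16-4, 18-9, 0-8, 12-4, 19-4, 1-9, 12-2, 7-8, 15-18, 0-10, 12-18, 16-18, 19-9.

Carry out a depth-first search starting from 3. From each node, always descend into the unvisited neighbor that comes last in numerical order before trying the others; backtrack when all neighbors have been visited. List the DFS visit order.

3 16 19 13 17 10 5 12 18 15 14 11 6 9 8 7 1 0 4 2

Visit 3
3 → 16
16 → 19
19 → 13
13 → 17
17 → 10
10 → 5
5 → 12
12 → 18
18 → 15
15 → 14
14 → 11
11 → 6
6 → 9
9 → 8
8 → 7
7 → 1
7 → 0
8 → 4
4 → 2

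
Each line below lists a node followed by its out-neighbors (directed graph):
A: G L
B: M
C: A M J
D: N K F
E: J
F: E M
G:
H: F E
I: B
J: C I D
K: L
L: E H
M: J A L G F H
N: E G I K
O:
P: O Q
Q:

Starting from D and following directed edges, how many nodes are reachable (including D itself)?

BFS from D visits: D, N, K, F, I, G, E, L, M, B, J, H, A, C
Reachable nodes: 14 of 17 total.

14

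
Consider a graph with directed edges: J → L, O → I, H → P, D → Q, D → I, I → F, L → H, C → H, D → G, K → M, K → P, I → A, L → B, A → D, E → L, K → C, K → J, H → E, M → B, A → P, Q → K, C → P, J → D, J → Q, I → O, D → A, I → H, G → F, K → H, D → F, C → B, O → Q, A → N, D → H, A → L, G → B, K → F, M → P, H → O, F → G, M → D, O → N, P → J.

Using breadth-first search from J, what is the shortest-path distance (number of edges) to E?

3

Level 0: J
Level 1: D, L, Q
Level 2: A, B, F, G, H, I, K
Level 3: C, E, M, N, O, P
E first appears at level 3.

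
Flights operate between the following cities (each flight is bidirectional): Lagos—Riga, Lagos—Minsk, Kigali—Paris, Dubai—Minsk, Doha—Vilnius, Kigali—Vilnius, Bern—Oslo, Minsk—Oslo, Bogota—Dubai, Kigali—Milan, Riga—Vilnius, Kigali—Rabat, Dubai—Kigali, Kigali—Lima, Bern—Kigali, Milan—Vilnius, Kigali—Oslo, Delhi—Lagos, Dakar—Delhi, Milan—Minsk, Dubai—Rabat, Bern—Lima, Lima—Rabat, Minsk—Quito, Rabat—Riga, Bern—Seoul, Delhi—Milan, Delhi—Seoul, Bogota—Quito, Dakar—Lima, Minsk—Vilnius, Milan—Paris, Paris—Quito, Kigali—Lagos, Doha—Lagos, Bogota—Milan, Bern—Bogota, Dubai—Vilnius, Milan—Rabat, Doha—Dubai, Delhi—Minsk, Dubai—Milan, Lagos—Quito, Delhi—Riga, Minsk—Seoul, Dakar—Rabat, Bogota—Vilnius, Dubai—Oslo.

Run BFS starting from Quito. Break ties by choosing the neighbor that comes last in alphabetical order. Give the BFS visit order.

Visit Quito; enqueue Paris, Minsk, Lagos, Bogota → queue [Paris, Minsk, Lagos, Bogota]
Visit Paris; enqueue Milan, Kigali → queue [Minsk, Lagos, Bogota, Milan, Kigali]
Visit Minsk; enqueue Vilnius, Seoul, Oslo, Dubai, Delhi → queue [Lagos, Bogota, Milan, Kigali, Vilnius, Seoul, Oslo, Dubai, Delhi]
Visit Lagos; enqueue Riga, Doha → queue [Bogota, Milan, Kigali, Vilnius, Seoul, Oslo, Dubai, Delhi, Riga, Doha]
Visit Bogota; enqueue Bern → queue [Milan, Kigali, Vilnius, Seoul, Oslo, Dubai, Delhi, Riga, Doha, Bern]
Visit Milan; enqueue Rabat → queue [Kigali, Vilnius, Seoul, Oslo, Dubai, Delhi, Riga, Doha, Bern, Rabat]
Visit Kigali; enqueue Lima → queue [Vilnius, Seoul, Oslo, Dubai, Delhi, Riga, Doha, Bern, Rabat, Lima]
Visit Vilnius → queue [Seoul, Oslo, Dubai, Delhi, Riga, Doha, Bern, Rabat, Lima]
Visit Seoul → queue [Oslo, Dubai, Delhi, Riga, Doha, Bern, Rabat, Lima]
Visit Oslo → queue [Dubai, Delhi, Riga, Doha, Bern, Rabat, Lima]
Visit Dubai → queue [Delhi, Riga, Doha, Bern, Rabat, Lima]
Visit Delhi; enqueue Dakar → queue [Riga, Doha, Bern, Rabat, Lima, Dakar]
Visit Riga → queue [Doha, Bern, Rabat, Lima, Dakar]
Visit Doha → queue [Bern, Rabat, Lima, Dakar]
Visit Bern → queue [Rabat, Lima, Dakar]
Visit Rabat → queue [Lima, Dakar]
Visit Lima → queue [Dakar]
Visit Dakar → queue []

Quito, Paris, Minsk, Lagos, Bogota, Milan, Kigali, Vilnius, Seoul, Oslo, Dubai, Delhi, Riga, Doha, Bern, Rabat, Lima, Dakar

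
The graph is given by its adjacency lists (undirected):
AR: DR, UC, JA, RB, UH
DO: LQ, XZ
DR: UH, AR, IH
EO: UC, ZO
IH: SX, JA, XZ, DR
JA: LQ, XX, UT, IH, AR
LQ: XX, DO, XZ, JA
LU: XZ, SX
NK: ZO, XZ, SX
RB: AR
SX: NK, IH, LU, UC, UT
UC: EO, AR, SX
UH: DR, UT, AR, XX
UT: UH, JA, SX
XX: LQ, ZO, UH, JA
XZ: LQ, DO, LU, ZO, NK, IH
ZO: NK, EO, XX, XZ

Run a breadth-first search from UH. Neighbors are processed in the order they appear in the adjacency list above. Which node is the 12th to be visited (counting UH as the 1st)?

ZO

Visit UH; enqueue DR, UT, AR, XX → queue [DR, UT, AR, XX]
Visit DR; enqueue IH → queue [UT, AR, XX, IH]
Visit UT; enqueue JA, SX → queue [AR, XX, IH, JA, SX]
Visit AR; enqueue UC, RB → queue [XX, IH, JA, SX, UC, RB]
Visit XX; enqueue LQ, ZO → queue [IH, JA, SX, UC, RB, LQ, ZO]
Visit IH; enqueue XZ → queue [JA, SX, UC, RB, LQ, ZO, XZ]
Visit JA → queue [SX, UC, RB, LQ, ZO, XZ]
Visit SX; enqueue NK, LU → queue [UC, RB, LQ, ZO, XZ, NK, LU]
Visit UC; enqueue EO → queue [RB, LQ, ZO, XZ, NK, LU, EO]
Visit RB → queue [LQ, ZO, XZ, NK, LU, EO]
Visit LQ; enqueue DO → queue [ZO, XZ, NK, LU, EO, DO]
Visit ZO → queue [XZ, NK, LU, EO, DO]
Visit XZ → queue [NK, LU, EO, DO]
Visit NK → queue [LU, EO, DO]
Visit LU → queue [EO, DO]
Visit EO → queue [DO]
Visit DO → queue []

Visit order: UH, DR, UT, AR, XX, IH, JA, SX, UC, RB, LQ, ZO, XZ, NK, LU, EO, DO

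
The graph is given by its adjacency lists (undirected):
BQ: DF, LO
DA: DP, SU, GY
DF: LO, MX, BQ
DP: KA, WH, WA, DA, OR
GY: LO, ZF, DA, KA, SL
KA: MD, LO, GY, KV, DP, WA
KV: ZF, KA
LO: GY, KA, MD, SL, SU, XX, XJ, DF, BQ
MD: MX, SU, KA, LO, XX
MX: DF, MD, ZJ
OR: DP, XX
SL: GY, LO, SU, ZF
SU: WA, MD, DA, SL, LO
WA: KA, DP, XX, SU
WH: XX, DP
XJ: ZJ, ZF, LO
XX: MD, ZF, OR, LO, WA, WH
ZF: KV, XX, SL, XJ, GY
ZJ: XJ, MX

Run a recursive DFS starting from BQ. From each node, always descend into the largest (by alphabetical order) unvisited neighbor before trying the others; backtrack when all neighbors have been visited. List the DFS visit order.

Visit BQ
BQ → LO
LO → XX
XX → ZF
ZF → XJ
XJ → ZJ
ZJ → MX
MX → MD
MD → SU
SU → WA
WA → KA
KA → KV
KA → GY
GY → SL
GY → DA
DA → DP
DP → WH
DP → OR
MX → DF

BQ LO XX ZF XJ ZJ MX MD SU WA KA KV GY SL DA DP WH OR DF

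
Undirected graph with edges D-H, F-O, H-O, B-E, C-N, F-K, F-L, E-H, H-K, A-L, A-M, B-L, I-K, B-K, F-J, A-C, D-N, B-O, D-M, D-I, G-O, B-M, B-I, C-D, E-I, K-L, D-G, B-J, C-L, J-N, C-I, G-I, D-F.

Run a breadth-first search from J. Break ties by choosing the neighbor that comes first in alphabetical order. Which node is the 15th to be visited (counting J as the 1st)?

A

Visit J; enqueue B, F, N → queue [B, F, N]
Visit B; enqueue E, I, K, L, M, O → queue [F, N, E, I, K, L, M, O]
Visit F; enqueue D → queue [N, E, I, K, L, M, O, D]
Visit N; enqueue C → queue [E, I, K, L, M, O, D, C]
Visit E; enqueue H → queue [I, K, L, M, O, D, C, H]
Visit I; enqueue G → queue [K, L, M, O, D, C, H, G]
Visit K → queue [L, M, O, D, C, H, G]
Visit L; enqueue A → queue [M, O, D, C, H, G, A]
Visit M → queue [O, D, C, H, G, A]
Visit O → queue [D, C, H, G, A]
Visit D → queue [C, H, G, A]
Visit C → queue [H, G, A]
Visit H → queue [G, A]
Visit G → queue [A]
Visit A → queue []

Visit order: J, B, F, N, E, I, K, L, M, O, D, C, H, G, A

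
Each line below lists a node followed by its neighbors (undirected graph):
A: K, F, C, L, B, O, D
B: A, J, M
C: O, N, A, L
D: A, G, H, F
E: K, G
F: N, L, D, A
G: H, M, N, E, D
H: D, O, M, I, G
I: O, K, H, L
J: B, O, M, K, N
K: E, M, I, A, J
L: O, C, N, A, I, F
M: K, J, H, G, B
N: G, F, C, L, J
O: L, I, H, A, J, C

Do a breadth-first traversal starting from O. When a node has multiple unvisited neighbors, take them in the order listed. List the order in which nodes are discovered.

Visit O; enqueue L, I, H, A, J, C → queue [L, I, H, A, J, C]
Visit L; enqueue N, F → queue [I, H, A, J, C, N, F]
Visit I; enqueue K → queue [H, A, J, C, N, F, K]
Visit H; enqueue D, M, G → queue [A, J, C, N, F, K, D, M, G]
Visit A; enqueue B → queue [J, C, N, F, K, D, M, G, B]
Visit J → queue [C, N, F, K, D, M, G, B]
Visit C → queue [N, F, K, D, M, G, B]
Visit N → queue [F, K, D, M, G, B]
Visit F → queue [K, D, M, G, B]
Visit K; enqueue E → queue [D, M, G, B, E]
Visit D → queue [M, G, B, E]
Visit M → queue [G, B, E]
Visit G → queue [B, E]
Visit B → queue [E]
Visit E → queue []

O → L → I → H → A → J → C → N → F → K → D → M → G → B → E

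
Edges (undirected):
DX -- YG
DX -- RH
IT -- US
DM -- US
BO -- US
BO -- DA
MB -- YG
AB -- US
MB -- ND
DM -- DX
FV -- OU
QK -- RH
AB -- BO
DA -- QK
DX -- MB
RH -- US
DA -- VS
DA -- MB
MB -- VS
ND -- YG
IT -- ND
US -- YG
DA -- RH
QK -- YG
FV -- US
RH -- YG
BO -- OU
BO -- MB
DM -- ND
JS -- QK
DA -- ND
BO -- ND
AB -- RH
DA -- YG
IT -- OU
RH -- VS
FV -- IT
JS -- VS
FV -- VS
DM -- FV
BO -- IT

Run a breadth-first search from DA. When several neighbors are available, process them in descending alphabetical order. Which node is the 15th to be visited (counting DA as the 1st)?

Visit DA; enqueue YG, VS, RH, QK, ND, MB, BO → queue [YG, VS, RH, QK, ND, MB, BO]
Visit YG; enqueue US, DX → queue [VS, RH, QK, ND, MB, BO, US, DX]
Visit VS; enqueue JS, FV → queue [RH, QK, ND, MB, BO, US, DX, JS, FV]
Visit RH; enqueue AB → queue [QK, ND, MB, BO, US, DX, JS, FV, AB]
Visit QK → queue [ND, MB, BO, US, DX, JS, FV, AB]
Visit ND; enqueue IT, DM → queue [MB, BO, US, DX, JS, FV, AB, IT, DM]
Visit MB → queue [BO, US, DX, JS, FV, AB, IT, DM]
Visit BO; enqueue OU → queue [US, DX, JS, FV, AB, IT, DM, OU]
Visit US → queue [DX, JS, FV, AB, IT, DM, OU]
Visit DX → queue [JS, FV, AB, IT, DM, OU]
Visit JS → queue [FV, AB, IT, DM, OU]
Visit FV → queue [AB, IT, DM, OU]
Visit AB → queue [IT, DM, OU]
Visit IT → queue [DM, OU]
Visit DM → queue [OU]
Visit OU → queue []

Visit order: DA, YG, VS, RH, QK, ND, MB, BO, US, DX, JS, FV, AB, IT, DM, OU

DM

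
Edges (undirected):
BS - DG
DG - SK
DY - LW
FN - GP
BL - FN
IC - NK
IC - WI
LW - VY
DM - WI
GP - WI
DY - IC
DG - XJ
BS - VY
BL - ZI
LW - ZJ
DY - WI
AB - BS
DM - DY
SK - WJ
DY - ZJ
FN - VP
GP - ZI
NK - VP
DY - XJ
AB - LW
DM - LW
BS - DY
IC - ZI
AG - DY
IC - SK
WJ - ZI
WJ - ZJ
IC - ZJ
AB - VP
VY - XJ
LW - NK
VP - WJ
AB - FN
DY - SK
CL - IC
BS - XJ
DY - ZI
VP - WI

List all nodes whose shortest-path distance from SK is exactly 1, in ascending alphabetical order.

Level 0: SK
Level 1: DG, DY, IC, WJ
Level 2: AG, BS, CL, DM, LW, NK, VP, WI, XJ, ZI, ZJ
Level 3: AB, BL, FN, GP, VY

DG, DY, IC, WJ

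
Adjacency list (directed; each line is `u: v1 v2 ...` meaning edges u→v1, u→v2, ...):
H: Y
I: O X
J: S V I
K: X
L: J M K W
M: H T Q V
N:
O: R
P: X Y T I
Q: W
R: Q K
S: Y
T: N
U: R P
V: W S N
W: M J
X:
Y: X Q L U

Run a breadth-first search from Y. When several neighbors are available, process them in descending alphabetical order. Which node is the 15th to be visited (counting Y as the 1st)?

H

Visit Y; enqueue X, U, Q, L → queue [X, U, Q, L]
Visit X → queue [U, Q, L]
Visit U; enqueue R, P → queue [Q, L, R, P]
Visit Q; enqueue W → queue [L, R, P, W]
Visit L; enqueue M, K, J → queue [R, P, W, M, K, J]
Visit R → queue [P, W, M, K, J]
Visit P; enqueue T, I → queue [W, M, K, J, T, I]
Visit W → queue [M, K, J, T, I]
Visit M; enqueue V, H → queue [K, J, T, I, V, H]
Visit K → queue [J, T, I, V, H]
Visit J; enqueue S → queue [T, I, V, H, S]
Visit T; enqueue N → queue [I, V, H, S, N]
Visit I; enqueue O → queue [V, H, S, N, O]
Visit V → queue [H, S, N, O]
Visit H → queue [S, N, O]
Visit S → queue [N, O]
Visit N → queue [O]
Visit O → queue []

Visit order: Y, X, U, Q, L, R, P, W, M, K, J, T, I, V, H, S, N, O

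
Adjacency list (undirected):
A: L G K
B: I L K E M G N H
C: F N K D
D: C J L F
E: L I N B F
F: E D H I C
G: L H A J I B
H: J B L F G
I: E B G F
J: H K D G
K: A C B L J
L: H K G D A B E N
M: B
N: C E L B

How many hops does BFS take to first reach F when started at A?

Level 0: A
Level 1: G, K, L
Level 2: B, C, D, E, H, I, J, N
Level 3: F, M
F first appears at level 3.

3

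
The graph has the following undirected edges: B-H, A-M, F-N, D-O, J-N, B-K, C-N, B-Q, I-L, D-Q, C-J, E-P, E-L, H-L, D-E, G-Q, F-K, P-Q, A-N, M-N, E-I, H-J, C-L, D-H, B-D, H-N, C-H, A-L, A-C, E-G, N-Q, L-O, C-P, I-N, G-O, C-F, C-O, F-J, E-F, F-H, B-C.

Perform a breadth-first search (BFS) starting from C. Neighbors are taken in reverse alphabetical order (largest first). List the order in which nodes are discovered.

C, P, O, N, L, J, H, F, B, A, Q, E, G, D, M, I, K

Visit C; enqueue P, O, N, L, J, H, F, B, A → queue [P, O, N, L, J, H, F, B, A]
Visit P; enqueue Q, E → queue [O, N, L, J, H, F, B, A, Q, E]
Visit O; enqueue G, D → queue [N, L, J, H, F, B, A, Q, E, G, D]
Visit N; enqueue M, I → queue [L, J, H, F, B, A, Q, E, G, D, M, I]
Visit L → queue [J, H, F, B, A, Q, E, G, D, M, I]
Visit J → queue [H, F, B, A, Q, E, G, D, M, I]
Visit H → queue [F, B, A, Q, E, G, D, M, I]
Visit F; enqueue K → queue [B, A, Q, E, G, D, M, I, K]
Visit B → queue [A, Q, E, G, D, M, I, K]
Visit A → queue [Q, E, G, D, M, I, K]
Visit Q → queue [E, G, D, M, I, K]
Visit E → queue [G, D, M, I, K]
Visit G → queue [D, M, I, K]
Visit D → queue [M, I, K]
Visit M → queue [I, K]
Visit I → queue [K]
Visit K → queue []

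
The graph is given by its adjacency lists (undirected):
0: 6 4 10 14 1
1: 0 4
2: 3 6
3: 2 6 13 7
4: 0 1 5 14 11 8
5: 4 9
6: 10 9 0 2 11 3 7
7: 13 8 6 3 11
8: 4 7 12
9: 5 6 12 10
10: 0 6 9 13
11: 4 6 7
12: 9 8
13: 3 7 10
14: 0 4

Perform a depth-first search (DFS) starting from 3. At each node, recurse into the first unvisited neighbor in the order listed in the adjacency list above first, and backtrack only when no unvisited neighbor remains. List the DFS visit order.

Visit 3
3 → 2
2 → 6
6 → 10
10 → 0
0 → 4
4 → 1
4 → 5
5 → 9
9 → 12
12 → 8
8 → 7
7 → 13
7 → 11
4 → 14

3, 2, 6, 10, 0, 4, 1, 5, 9, 12, 8, 7, 13, 11, 14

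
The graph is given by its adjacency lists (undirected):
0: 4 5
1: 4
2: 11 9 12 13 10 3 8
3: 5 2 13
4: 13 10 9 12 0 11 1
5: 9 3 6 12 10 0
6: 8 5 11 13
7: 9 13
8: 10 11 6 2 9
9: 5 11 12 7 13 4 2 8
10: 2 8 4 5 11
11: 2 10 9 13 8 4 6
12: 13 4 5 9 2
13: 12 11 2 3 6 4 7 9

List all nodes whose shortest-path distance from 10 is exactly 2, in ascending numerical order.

0, 1, 3, 6, 9, 12, 13

Level 0: 10
Level 1: 2, 4, 5, 8, 11
Level 2: 0, 1, 3, 6, 9, 12, 13
Level 3: 7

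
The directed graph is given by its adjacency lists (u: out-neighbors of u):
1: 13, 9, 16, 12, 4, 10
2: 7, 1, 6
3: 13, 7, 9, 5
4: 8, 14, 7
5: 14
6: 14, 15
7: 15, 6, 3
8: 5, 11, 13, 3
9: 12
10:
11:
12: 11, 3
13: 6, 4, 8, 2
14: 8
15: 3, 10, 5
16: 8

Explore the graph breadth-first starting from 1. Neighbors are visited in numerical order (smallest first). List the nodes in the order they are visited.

Visit 1; enqueue 4, 9, 10, 12, 13, 16 → queue [4, 9, 10, 12, 13, 16]
Visit 4; enqueue 7, 8, 14 → queue [9, 10, 12, 13, 16, 7, 8, 14]
Visit 9 → queue [10, 12, 13, 16, 7, 8, 14]
Visit 10 → queue [12, 13, 16, 7, 8, 14]
Visit 12; enqueue 3, 11 → queue [13, 16, 7, 8, 14, 3, 11]
Visit 13; enqueue 2, 6 → queue [16, 7, 8, 14, 3, 11, 2, 6]
Visit 16 → queue [7, 8, 14, 3, 11, 2, 6]
Visit 7; enqueue 15 → queue [8, 14, 3, 11, 2, 6, 15]
Visit 8; enqueue 5 → queue [14, 3, 11, 2, 6, 15, 5]
Visit 14 → queue [3, 11, 2, 6, 15, 5]
Visit 3 → queue [11, 2, 6, 15, 5]
Visit 11 → queue [2, 6, 15, 5]
Visit 2 → queue [6, 15, 5]
Visit 6 → queue [15, 5]
Visit 15 → queue [5]
Visit 5 → queue []

1 → 4 → 9 → 10 → 12 → 13 → 16 → 7 → 8 → 14 → 3 → 11 → 2 → 6 → 15 → 5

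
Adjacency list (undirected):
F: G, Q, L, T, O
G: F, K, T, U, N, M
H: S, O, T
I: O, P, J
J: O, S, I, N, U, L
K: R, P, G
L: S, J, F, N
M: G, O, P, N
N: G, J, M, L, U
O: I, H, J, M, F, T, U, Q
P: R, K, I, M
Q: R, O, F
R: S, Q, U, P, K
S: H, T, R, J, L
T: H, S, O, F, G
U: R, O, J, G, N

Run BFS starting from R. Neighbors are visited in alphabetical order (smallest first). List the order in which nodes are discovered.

Visit R; enqueue K, P, Q, S, U → queue [K, P, Q, S, U]
Visit K; enqueue G → queue [P, Q, S, U, G]
Visit P; enqueue I, M → queue [Q, S, U, G, I, M]
Visit Q; enqueue F, O → queue [S, U, G, I, M, F, O]
Visit S; enqueue H, J, L, T → queue [U, G, I, M, F, O, H, J, L, T]
Visit U; enqueue N → queue [G, I, M, F, O, H, J, L, T, N]
Visit G → queue [I, M, F, O, H, J, L, T, N]
Visit I → queue [M, F, O, H, J, L, T, N]
Visit M → queue [F, O, H, J, L, T, N]
Visit F → queue [O, H, J, L, T, N]
Visit O → queue [H, J, L, T, N]
Visit H → queue [J, L, T, N]
Visit J → queue [L, T, N]
Visit L → queue [T, N]
Visit T → queue [N]
Visit N → queue []

R, K, P, Q, S, U, G, I, M, F, O, H, J, L, T, N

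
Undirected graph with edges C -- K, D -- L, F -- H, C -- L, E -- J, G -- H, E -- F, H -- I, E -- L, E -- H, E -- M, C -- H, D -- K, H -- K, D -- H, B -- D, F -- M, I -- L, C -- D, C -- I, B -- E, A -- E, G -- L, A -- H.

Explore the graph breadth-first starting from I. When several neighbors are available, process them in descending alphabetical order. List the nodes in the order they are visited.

I → L → H → C → G → E → D → K → F → A → M → J → B

Visit I; enqueue L, H, C → queue [L, H, C]
Visit L; enqueue G, E, D → queue [H, C, G, E, D]
Visit H; enqueue K, F, A → queue [C, G, E, D, K, F, A]
Visit C → queue [G, E, D, K, F, A]
Visit G → queue [E, D, K, F, A]
Visit E; enqueue M, J, B → queue [D, K, F, A, M, J, B]
Visit D → queue [K, F, A, M, J, B]
Visit K → queue [F, A, M, J, B]
Visit F → queue [A, M, J, B]
Visit A → queue [M, J, B]
Visit M → queue [J, B]
Visit J → queue [B]
Visit B → queue []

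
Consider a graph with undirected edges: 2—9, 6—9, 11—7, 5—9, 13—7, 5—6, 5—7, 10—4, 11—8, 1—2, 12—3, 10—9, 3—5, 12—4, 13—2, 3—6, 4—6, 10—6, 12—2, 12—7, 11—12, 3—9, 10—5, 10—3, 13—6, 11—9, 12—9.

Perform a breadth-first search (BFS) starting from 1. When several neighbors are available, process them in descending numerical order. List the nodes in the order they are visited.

1 -> 2 -> 13 -> 12 -> 9 -> 7 -> 6 -> 11 -> 4 -> 3 -> 10 -> 5 -> 8

Visit 1; enqueue 2 → queue [2]
Visit 2; enqueue 13, 12, 9 → queue [13, 12, 9]
Visit 13; enqueue 7, 6 → queue [12, 9, 7, 6]
Visit 12; enqueue 11, 4, 3 → queue [9, 7, 6, 11, 4, 3]
Visit 9; enqueue 10, 5 → queue [7, 6, 11, 4, 3, 10, 5]
Visit 7 → queue [6, 11, 4, 3, 10, 5]
Visit 6 → queue [11, 4, 3, 10, 5]
Visit 11; enqueue 8 → queue [4, 3, 10, 5, 8]
Visit 4 → queue [3, 10, 5, 8]
Visit 3 → queue [10, 5, 8]
Visit 10 → queue [5, 8]
Visit 5 → queue [8]
Visit 8 → queue []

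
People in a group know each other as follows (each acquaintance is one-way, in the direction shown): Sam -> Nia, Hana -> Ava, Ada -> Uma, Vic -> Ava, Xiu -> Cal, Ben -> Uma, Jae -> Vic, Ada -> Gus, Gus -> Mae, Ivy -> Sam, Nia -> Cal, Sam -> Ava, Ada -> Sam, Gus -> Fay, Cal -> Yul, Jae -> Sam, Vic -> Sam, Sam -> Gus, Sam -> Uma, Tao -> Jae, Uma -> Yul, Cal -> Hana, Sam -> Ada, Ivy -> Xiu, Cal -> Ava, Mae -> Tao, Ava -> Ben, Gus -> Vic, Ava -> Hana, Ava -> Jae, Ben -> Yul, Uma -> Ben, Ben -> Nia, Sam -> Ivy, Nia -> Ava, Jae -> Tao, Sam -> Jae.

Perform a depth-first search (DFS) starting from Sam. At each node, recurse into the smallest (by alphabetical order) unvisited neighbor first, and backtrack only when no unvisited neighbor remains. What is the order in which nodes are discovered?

Sam, Ada, Gus, Fay, Mae, Tao, Jae, Vic, Ava, Ben, Nia, Cal, Hana, Yul, Uma, Ivy, Xiu

Visit Sam
Sam → Ada
Ada → Gus
Gus → Fay
Gus → Mae
Mae → Tao
Tao → Jae
Jae → Vic
Vic → Ava
Ava → Ben
Ben → Nia
Nia → Cal
Cal → Hana
Cal → Yul
Ben → Uma
Sam → Ivy
Ivy → Xiu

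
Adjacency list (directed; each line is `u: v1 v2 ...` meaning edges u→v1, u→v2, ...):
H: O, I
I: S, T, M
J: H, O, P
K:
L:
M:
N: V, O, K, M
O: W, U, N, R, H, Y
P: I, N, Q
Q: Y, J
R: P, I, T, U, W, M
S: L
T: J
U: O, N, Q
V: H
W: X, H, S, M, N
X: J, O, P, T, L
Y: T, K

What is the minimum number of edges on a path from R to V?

Level 0: R
Level 1: I, M, P, T, U, W
Level 2: H, J, N, O, Q, S, X
Level 3: K, L, V, Y
V first appears at level 3.

3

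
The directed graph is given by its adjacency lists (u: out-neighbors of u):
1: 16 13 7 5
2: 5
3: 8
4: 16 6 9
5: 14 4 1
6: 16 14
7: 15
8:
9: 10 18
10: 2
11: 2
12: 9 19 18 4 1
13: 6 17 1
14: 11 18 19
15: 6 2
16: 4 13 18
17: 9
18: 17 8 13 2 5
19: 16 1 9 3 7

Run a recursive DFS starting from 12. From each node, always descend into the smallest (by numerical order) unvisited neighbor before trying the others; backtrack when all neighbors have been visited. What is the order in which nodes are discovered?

Visit 12
12 → 1
1 → 5
5 → 4
4 → 6
6 → 14
14 → 11
11 → 2
14 → 18
18 → 8
18 → 13
13 → 17
17 → 9
9 → 10
14 → 19
19 → 3
19 → 7
7 → 15
19 → 16

12, 1, 5, 4, 6, 14, 11, 2, 18, 8, 13, 17, 9, 10, 19, 3, 7, 15, 16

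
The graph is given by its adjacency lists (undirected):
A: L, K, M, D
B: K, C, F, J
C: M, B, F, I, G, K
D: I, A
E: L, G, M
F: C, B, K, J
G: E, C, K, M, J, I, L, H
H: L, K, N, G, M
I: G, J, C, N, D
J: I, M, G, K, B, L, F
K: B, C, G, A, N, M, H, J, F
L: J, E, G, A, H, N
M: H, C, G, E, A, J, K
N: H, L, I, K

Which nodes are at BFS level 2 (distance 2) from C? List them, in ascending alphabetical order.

A, D, E, H, J, L, N

Level 0: C
Level 1: B, F, G, I, K, M
Level 2: A, D, E, H, J, L, N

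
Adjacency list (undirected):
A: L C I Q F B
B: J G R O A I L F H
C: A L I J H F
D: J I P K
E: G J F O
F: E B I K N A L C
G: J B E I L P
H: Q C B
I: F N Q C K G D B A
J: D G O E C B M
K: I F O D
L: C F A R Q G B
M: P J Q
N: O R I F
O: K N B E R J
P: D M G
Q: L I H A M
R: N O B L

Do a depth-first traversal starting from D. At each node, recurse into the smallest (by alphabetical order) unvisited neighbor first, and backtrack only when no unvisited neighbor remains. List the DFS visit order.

Visit D
D → I
I → A
A → B
B → F
F → C
C → H
H → Q
Q → L
L → G
G → E
E → J
J → M
M → P
J → O
O → K
O → N
N → R

D → I → A → B → F → C → H → Q → L → G → E → J → M → P → O → K → N → R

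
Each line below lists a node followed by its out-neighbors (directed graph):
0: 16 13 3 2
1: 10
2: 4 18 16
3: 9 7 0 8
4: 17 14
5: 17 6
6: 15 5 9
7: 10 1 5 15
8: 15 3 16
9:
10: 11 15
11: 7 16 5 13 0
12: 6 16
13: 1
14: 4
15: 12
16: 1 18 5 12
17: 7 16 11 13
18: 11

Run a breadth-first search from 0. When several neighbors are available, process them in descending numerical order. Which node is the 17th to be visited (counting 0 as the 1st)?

Visit 0; enqueue 16, 13, 3, 2 → queue [16, 13, 3, 2]
Visit 16; enqueue 18, 12, 5, 1 → queue [13, 3, 2, 18, 12, 5, 1]
Visit 13 → queue [3, 2, 18, 12, 5, 1]
Visit 3; enqueue 9, 8, 7 → queue [2, 18, 12, 5, 1, 9, 8, 7]
Visit 2; enqueue 4 → queue [18, 12, 5, 1, 9, 8, 7, 4]
Visit 18; enqueue 11 → queue [12, 5, 1, 9, 8, 7, 4, 11]
Visit 12; enqueue 6 → queue [5, 1, 9, 8, 7, 4, 11, 6]
Visit 5; enqueue 17 → queue [1, 9, 8, 7, 4, 11, 6, 17]
Visit 1; enqueue 10 → queue [9, 8, 7, 4, 11, 6, 17, 10]
Visit 9 → queue [8, 7, 4, 11, 6, 17, 10]
Visit 8; enqueue 15 → queue [7, 4, 11, 6, 17, 10, 15]
Visit 7 → queue [4, 11, 6, 17, 10, 15]
Visit 4; enqueue 14 → queue [11, 6, 17, 10, 15, 14]
Visit 11 → queue [6, 17, 10, 15, 14]
Visit 6 → queue [17, 10, 15, 14]
Visit 17 → queue [10, 15, 14]
Visit 10 → queue [15, 14]
Visit 15 → queue [14]
Visit 14 → queue []

Visit order: 0, 16, 13, 3, 2, 18, 12, 5, 1, 9, 8, 7, 4, 11, 6, 17, 10, 15, 14

10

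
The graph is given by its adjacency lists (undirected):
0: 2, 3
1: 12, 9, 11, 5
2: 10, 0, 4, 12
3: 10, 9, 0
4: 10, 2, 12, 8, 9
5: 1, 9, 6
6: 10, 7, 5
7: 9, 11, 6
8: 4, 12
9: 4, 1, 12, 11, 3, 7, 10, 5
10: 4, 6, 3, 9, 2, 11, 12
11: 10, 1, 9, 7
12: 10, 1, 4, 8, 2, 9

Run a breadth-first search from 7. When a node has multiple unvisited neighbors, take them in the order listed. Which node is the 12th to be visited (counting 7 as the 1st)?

Visit 7; enqueue 9, 11, 6 → queue [9, 11, 6]
Visit 9; enqueue 4, 1, 12, 3, 10, 5 → queue [11, 6, 4, 1, 12, 3, 10, 5]
Visit 11 → queue [6, 4, 1, 12, 3, 10, 5]
Visit 6 → queue [4, 1, 12, 3, 10, 5]
Visit 4; enqueue 2, 8 → queue [1, 12, 3, 10, 5, 2, 8]
Visit 1 → queue [12, 3, 10, 5, 2, 8]
Visit 12 → queue [3, 10, 5, 2, 8]
Visit 3; enqueue 0 → queue [10, 5, 2, 8, 0]
Visit 10 → queue [5, 2, 8, 0]
Visit 5 → queue [2, 8, 0]
Visit 2 → queue [8, 0]
Visit 8 → queue [0]
Visit 0 → queue []

Visit order: 7, 9, 11, 6, 4, 1, 12, 3, 10, 5, 2, 8, 0

8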